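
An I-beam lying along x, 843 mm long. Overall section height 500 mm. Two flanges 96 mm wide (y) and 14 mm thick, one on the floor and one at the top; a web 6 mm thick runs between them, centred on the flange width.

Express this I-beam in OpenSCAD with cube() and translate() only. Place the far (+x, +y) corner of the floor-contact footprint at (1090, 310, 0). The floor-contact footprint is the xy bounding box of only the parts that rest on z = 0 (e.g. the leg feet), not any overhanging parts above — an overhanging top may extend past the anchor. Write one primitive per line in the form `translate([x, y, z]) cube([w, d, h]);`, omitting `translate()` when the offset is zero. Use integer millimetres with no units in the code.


translate([247, 214, 0]) cube([843, 96, 14]);
translate([247, 259, 14]) cube([843, 6, 472]);
translate([247, 214, 486]) cube([843, 96, 14]);


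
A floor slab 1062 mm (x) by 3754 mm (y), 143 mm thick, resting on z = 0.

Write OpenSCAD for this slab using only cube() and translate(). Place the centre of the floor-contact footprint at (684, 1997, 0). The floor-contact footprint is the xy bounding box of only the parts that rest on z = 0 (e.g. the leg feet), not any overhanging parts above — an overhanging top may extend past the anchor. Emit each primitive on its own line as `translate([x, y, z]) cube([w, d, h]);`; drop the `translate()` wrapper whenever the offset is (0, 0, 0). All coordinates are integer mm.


translate([153, 120, 0]) cube([1062, 3754, 143]);


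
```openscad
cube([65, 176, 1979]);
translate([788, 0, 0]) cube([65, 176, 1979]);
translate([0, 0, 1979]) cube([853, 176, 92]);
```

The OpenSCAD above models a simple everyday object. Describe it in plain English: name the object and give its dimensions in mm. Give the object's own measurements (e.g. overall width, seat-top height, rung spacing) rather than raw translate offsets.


A door frame. The clear opening is 723 mm wide and 1979 mm high. Two 65 mm wide jambs, 176 mm deep, stand either side of the opening from the floor to the top of the opening. A 92 mm thick head sits across the top of both jambs, spanning the full outside width of the frame.


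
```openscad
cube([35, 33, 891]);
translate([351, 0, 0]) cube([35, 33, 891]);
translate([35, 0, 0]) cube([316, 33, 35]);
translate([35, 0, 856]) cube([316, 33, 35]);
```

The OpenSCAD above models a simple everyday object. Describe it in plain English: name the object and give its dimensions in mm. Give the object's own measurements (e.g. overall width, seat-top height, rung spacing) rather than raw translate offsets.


A rectangular picture frame lying in the x–z plane (depth along y). The opening is 316 mm wide (x) by 821 mm tall (z), surrounded by a border 35 mm wide on all four sides. The frame is 33 mm deep and is made of two full-height vertical stiles with two horizontal rails fitted between them.


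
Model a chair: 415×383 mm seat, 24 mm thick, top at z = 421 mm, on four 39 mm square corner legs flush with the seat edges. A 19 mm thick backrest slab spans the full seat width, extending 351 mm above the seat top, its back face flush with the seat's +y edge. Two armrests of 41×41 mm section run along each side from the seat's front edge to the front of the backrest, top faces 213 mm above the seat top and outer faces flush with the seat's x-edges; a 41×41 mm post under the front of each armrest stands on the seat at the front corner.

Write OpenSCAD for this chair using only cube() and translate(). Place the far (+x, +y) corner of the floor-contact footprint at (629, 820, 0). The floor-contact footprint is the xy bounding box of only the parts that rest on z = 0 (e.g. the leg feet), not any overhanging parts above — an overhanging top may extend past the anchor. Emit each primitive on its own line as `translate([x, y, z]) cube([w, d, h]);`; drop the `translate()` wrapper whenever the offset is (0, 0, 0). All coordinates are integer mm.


translate([214, 437, 397]) cube([415, 383, 24]);
translate([214, 437, 0]) cube([39, 39, 397]);
translate([590, 437, 0]) cube([39, 39, 397]);
translate([214, 781, 0]) cube([39, 39, 397]);
translate([590, 781, 0]) cube([39, 39, 397]);
translate([214, 801, 421]) cube([415, 19, 351]);
translate([214, 437, 593]) cube([41, 364, 41]);
translate([588, 437, 593]) cube([41, 364, 41]);
translate([214, 437, 421]) cube([41, 41, 172]);
translate([588, 437, 421]) cube([41, 41, 172]);


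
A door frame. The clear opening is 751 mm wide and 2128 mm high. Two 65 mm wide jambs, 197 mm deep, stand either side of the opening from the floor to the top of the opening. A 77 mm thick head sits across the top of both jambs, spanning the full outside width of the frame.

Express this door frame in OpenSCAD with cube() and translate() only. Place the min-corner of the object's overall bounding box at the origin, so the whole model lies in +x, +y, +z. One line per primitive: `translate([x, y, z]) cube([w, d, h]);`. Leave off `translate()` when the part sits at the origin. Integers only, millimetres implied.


cube([65, 197, 2128]);
translate([816, 0, 0]) cube([65, 197, 2128]);
translate([0, 0, 2128]) cube([881, 197, 77]);


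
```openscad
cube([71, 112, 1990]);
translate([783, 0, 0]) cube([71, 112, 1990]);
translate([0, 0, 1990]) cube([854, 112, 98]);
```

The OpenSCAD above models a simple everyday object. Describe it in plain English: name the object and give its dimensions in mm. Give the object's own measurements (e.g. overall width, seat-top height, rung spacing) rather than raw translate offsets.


A door frame. The clear opening is 712 mm wide and 1990 mm high. Two 71 mm wide jambs, 112 mm deep, stand either side of the opening from the floor to the top of the opening. A 98 mm thick head sits across the top of both jambs, spanning the full outside width of the frame.


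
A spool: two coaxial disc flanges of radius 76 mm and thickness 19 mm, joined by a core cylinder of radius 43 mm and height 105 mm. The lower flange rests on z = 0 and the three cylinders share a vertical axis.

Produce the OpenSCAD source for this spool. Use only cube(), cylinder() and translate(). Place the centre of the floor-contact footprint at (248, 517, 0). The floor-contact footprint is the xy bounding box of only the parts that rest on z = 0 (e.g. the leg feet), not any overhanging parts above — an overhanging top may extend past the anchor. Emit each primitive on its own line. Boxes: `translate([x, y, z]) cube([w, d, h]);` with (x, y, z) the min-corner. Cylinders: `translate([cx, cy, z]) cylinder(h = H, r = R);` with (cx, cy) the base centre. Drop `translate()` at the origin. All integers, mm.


translate([248, 517, 0]) cylinder(h = 19, r = 76);
translate([248, 517, 19]) cylinder(h = 105, r = 43);
translate([248, 517, 124]) cylinder(h = 19, r = 76);


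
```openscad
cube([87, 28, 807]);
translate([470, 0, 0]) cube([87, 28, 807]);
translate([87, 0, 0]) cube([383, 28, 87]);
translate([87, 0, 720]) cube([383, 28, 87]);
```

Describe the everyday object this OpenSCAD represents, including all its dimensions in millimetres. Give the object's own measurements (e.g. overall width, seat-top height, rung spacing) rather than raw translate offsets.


A rectangular picture frame lying in the x–z plane (depth along y). The opening is 383 mm wide (x) by 633 mm tall (z), surrounded by a border 87 mm wide on all four sides. The frame is 28 mm deep and is made of two full-height vertical stiles with two horizontal rails fitted between them.


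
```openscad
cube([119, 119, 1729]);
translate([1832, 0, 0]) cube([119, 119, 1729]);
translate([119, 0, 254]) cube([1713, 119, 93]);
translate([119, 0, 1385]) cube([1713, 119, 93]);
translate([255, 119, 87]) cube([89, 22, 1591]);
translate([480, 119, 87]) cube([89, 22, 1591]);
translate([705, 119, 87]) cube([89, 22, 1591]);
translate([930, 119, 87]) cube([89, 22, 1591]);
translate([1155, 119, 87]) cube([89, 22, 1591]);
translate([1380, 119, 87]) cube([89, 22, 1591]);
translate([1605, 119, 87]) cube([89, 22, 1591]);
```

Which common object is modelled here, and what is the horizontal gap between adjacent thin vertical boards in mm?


A fence section. The picket gap is 136 mm.

Two posts, two rails, 7 pickets — a fence section. Span 1713 mm holds 7 pickets of 89 mm with 8 equal gaps: ⌊(1713 − 7·89) / 8⌋ = 136 mm.


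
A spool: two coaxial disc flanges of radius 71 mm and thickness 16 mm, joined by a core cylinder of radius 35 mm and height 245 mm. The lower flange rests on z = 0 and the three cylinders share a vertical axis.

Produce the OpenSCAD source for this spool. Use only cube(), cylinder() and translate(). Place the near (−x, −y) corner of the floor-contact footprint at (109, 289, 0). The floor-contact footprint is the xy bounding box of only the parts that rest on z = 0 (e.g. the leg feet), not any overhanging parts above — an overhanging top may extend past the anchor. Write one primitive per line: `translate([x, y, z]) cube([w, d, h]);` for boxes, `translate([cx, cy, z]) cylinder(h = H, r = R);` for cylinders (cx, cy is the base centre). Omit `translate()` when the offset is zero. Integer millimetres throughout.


translate([180, 360, 0]) cylinder(h = 16, r = 71);
translate([180, 360, 16]) cylinder(h = 245, r = 35);
translate([180, 360, 261]) cylinder(h = 16, r = 71);


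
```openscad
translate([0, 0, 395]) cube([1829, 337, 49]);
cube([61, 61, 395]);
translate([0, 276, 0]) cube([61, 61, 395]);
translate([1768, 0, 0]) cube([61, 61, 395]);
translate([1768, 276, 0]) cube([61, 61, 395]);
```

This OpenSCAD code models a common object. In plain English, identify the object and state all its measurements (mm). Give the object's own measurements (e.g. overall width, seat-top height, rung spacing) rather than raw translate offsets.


A long wooden bench with a 1829 mm (x) × 337 mm (y) seat, 49 mm thick, its top surface 444 mm above the floor. Four 61 mm square legs at the seat corners, flush with the edges, run from z = 0 to the seat underside.


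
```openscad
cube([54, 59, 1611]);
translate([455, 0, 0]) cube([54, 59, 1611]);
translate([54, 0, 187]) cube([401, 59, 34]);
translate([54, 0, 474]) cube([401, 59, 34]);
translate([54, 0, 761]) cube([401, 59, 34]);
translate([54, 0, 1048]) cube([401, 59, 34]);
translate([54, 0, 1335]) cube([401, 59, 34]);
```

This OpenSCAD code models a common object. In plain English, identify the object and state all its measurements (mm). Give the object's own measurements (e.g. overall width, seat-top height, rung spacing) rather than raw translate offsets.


A straight ladder. Two 54×59 mm vertical rails, 1611 mm tall, stand 509 mm apart (outside-to-outside) with their front faces coplanar on the −y side. 5 rungs, each 59 mm deep and 34 mm tall, span between the inner faces of the rails, front faces flush with the rails. The lowest rung's underside is at z = 187 mm and rungs are spaced 287 mm apart (underside to underside).


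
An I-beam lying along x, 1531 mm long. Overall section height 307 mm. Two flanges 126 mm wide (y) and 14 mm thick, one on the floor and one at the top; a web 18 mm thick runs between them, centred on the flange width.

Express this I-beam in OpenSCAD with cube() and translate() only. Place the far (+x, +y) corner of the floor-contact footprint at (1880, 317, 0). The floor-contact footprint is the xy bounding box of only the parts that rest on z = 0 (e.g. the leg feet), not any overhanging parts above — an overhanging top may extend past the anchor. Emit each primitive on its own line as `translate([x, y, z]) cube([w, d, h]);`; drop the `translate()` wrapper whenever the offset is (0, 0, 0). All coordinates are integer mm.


translate([349, 191, 0]) cube([1531, 126, 14]);
translate([349, 245, 14]) cube([1531, 18, 279]);
translate([349, 191, 293]) cube([1531, 126, 14]);


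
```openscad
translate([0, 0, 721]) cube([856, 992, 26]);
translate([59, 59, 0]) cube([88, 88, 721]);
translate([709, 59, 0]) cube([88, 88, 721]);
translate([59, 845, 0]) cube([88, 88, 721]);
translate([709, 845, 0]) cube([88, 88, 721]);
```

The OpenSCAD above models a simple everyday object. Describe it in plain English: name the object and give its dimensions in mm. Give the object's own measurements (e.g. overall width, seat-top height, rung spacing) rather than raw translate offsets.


A table: top 856 mm (x) × 992 mm (y), 26 mm thick, upper face at z = 747 mm, on four 88×88 mm square legs, each inset 59 mm from the nearest pair of top edges from z = 0 to the bottom of the top.


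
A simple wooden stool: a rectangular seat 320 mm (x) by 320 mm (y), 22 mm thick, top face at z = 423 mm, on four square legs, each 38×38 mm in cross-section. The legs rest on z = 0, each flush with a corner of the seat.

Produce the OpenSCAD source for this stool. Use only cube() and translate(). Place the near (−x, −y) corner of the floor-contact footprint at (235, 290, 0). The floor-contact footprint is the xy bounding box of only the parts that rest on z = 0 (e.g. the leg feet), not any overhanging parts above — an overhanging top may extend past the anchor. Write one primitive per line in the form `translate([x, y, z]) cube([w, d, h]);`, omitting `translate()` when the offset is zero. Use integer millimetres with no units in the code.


translate([235, 290, 401]) cube([320, 320, 22]);
translate([235, 290, 0]) cube([38, 38, 401]);
translate([517, 290, 0]) cube([38, 38, 401]);
translate([235, 572, 0]) cube([38, 38, 401]);
translate([517, 572, 0]) cube([38, 38, 401]);


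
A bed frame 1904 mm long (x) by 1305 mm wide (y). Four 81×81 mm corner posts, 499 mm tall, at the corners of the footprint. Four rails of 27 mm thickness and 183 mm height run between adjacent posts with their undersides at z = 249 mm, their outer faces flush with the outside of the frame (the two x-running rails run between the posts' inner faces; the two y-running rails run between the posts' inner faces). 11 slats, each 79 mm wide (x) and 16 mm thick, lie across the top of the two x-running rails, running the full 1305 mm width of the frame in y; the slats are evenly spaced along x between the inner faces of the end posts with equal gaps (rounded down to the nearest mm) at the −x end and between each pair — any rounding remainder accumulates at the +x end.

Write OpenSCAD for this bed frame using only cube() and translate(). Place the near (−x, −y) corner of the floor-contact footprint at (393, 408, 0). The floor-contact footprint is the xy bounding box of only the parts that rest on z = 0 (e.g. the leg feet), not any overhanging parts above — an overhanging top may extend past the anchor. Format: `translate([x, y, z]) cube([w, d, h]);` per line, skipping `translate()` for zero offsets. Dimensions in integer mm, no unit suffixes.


translate([393, 408, 0]) cube([81, 81, 499]);
translate([393, 1632, 0]) cube([81, 81, 499]);
translate([2216, 408, 0]) cube([81, 81, 499]);
translate([2216, 1632, 0]) cube([81, 81, 499]);
translate([474, 408, 249]) cube([1742, 27, 183]);
translate([474, 1686, 249]) cube([1742, 27, 183]);
translate([393, 489, 249]) cube([27, 1143, 183]);
translate([2270, 489, 249]) cube([27, 1143, 183]);
translate([546, 408, 432]) cube([79, 1305, 16]);
translate([697, 408, 432]) cube([79, 1305, 16]);
translate([848, 408, 432]) cube([79, 1305, 16]);
translate([999, 408, 432]) cube([79, 1305, 16]);
translate([1150, 408, 432]) cube([79, 1305, 16]);
translate([1301, 408, 432]) cube([79, 1305, 16]);
translate([1452, 408, 432]) cube([79, 1305, 16]);
translate([1603, 408, 432]) cube([79, 1305, 16]);
translate([1754, 408, 432]) cube([79, 1305, 16]);
translate([1905, 408, 432]) cube([79, 1305, 16]);
translate([2056, 408, 432]) cube([79, 1305, 16]);


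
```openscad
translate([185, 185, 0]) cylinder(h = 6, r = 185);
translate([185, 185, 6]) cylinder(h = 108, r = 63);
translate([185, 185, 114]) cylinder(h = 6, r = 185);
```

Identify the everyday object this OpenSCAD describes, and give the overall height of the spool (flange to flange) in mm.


A spool. The overall height is 120 mm.

Three coaxial cylinders, large–small–large — a spool. Two 6 mm flanges and a 108 mm core give 6 + 108 + 6 = 120 mm.


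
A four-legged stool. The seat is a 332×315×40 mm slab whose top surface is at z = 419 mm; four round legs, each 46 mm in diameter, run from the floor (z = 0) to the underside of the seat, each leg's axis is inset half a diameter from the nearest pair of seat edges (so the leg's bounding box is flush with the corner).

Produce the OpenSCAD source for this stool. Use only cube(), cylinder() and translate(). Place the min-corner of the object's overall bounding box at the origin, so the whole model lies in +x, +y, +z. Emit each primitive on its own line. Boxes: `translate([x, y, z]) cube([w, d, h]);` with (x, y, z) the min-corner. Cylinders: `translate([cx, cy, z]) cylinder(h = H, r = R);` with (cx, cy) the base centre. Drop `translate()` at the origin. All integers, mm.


translate([0, 0, 379]) cube([332, 315, 40]);
translate([23, 23, 0]) cylinder(h = 379, r = 23);
translate([309, 23, 0]) cylinder(h = 379, r = 23);
translate([23, 292, 0]) cylinder(h = 379, r = 23);
translate([309, 292, 0]) cylinder(h = 379, r = 23);


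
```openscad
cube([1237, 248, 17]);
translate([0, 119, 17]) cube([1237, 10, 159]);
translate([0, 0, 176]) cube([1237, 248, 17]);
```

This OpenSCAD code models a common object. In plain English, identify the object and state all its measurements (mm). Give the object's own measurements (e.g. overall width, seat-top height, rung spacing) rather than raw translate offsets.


An I-beam lying along x, 1237 mm long. Overall section height 193 mm. Two flanges 248 mm wide (y) and 17 mm thick, one on the floor and one at the top; a web 10 mm thick runs between them, centred on the flange width.


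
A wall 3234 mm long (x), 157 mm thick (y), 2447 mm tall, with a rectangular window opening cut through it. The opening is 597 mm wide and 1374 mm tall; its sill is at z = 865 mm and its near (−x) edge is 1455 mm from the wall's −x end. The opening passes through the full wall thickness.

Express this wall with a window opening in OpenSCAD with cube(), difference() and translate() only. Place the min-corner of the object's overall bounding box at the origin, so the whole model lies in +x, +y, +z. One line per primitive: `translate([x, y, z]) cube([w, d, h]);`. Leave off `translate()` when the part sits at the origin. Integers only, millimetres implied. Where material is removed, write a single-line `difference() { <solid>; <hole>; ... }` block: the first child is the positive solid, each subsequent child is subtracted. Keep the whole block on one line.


difference() { cube([3234, 157, 2447]); translate([1455, 0, 865]) cube([597, 157, 1374]); }


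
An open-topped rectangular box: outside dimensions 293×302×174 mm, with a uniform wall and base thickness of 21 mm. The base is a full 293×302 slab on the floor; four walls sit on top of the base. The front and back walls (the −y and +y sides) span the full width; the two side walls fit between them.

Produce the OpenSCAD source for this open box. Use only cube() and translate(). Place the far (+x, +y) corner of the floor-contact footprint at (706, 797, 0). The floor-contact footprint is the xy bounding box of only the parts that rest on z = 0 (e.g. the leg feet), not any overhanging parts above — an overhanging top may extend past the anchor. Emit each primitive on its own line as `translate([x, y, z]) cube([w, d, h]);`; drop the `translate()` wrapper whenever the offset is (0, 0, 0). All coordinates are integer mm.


translate([413, 495, 0]) cube([293, 302, 21]);
translate([413, 495, 21]) cube([293, 21, 153]);
translate([413, 776, 21]) cube([293, 21, 153]);
translate([413, 516, 21]) cube([21, 260, 153]);
translate([685, 516, 21]) cube([21, 260, 153]);


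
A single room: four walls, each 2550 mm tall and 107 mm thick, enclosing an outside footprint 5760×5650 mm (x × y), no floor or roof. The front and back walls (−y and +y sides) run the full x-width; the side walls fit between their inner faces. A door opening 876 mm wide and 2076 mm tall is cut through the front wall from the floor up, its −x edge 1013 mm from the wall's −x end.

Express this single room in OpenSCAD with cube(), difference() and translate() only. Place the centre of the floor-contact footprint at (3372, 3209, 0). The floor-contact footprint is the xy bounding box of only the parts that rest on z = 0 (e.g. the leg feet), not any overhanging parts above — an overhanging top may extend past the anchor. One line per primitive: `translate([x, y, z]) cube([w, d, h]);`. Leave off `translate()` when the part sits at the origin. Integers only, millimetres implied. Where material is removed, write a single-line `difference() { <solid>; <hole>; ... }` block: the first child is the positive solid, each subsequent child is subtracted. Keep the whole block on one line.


difference() { translate([492, 384, 0]) cube([5760, 107, 2550]); translate([1505, 384, 0]) cube([876, 107, 2076]); }
translate([492, 5927, 0]) cube([5760, 107, 2550]);
translate([492, 491, 0]) cube([107, 5436, 2550]);
translate([6145, 491, 0]) cube([107, 5436, 2550]);


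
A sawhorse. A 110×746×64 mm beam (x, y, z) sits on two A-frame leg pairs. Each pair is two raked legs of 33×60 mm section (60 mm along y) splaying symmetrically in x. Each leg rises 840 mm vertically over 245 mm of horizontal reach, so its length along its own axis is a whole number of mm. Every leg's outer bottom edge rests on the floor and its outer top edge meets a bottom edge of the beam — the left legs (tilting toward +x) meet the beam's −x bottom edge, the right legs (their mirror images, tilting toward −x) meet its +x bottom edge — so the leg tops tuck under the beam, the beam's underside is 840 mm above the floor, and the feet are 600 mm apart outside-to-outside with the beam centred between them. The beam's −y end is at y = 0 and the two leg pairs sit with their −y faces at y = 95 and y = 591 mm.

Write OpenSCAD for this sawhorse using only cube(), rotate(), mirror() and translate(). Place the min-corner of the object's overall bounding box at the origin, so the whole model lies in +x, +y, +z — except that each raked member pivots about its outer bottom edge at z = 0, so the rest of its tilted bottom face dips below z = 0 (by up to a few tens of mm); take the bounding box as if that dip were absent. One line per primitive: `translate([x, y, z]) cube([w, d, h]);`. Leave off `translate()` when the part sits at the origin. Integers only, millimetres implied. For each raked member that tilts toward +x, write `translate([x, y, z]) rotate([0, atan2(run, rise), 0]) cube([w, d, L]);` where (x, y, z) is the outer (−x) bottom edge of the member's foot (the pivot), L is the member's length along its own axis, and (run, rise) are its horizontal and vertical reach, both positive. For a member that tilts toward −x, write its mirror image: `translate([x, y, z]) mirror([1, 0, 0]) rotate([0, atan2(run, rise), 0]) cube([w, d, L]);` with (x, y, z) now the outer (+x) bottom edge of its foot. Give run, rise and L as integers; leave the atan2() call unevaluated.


// leg length = √(245² + 840²) = 875
// right-leg outer foot x = 2·245 + 110 = 600
// beam min-corner = (245, 0, 840)
translate([245, 0, 840]) cube([110, 746, 64]);
translate([0, 95, 0]) rotate([0, atan2(245, 840), 0]) cube([33, 60, 875]);
translate([600, 95, 0]) mirror([1, 0, 0]) rotate([0, atan2(245, 840), 0]) cube([33, 60, 875]);
translate([0, 591, 0]) rotate([0, atan2(245, 840), 0]) cube([33, 60, 875]);
translate([600, 591, 0]) mirror([1, 0, 0]) rotate([0, atan2(245, 840), 0]) cube([33, 60, 875]);


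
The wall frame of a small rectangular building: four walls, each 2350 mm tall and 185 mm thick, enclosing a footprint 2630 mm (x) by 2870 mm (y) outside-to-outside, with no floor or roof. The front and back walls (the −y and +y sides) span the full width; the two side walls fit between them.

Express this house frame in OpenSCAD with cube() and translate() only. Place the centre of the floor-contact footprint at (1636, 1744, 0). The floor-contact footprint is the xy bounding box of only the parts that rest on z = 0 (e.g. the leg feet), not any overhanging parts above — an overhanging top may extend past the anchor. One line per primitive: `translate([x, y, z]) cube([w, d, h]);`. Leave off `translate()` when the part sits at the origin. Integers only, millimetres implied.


translate([321, 309, 0]) cube([2630, 185, 2350]);
translate([321, 2994, 0]) cube([2630, 185, 2350]);
translate([321, 494, 0]) cube([185, 2500, 2350]);
translate([2766, 494, 0]) cube([185, 2500, 2350]);


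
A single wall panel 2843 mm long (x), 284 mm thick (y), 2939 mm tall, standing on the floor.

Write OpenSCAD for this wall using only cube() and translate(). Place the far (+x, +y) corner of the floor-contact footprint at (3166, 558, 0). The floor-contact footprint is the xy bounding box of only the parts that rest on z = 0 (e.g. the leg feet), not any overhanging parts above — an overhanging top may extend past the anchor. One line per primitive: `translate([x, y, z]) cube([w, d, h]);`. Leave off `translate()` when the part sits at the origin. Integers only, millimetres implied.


translate([323, 274, 0]) cube([2843, 284, 2939]);


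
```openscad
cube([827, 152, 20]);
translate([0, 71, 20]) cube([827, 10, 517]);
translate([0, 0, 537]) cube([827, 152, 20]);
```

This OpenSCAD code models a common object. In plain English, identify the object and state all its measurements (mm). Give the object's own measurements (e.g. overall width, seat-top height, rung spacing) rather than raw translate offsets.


An I-beam lying along x, 827 mm long. Overall section height 557 mm. Two flanges 152 mm wide (y) and 20 mm thick, one on the floor and one at the top; a web 10 mm thick runs between them, centred on the flange width.


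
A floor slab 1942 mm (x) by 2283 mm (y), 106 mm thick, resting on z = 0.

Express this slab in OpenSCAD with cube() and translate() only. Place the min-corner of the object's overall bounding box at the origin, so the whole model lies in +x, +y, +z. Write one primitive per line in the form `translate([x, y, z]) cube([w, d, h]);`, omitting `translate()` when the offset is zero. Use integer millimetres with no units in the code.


cube([1942, 2283, 106]);


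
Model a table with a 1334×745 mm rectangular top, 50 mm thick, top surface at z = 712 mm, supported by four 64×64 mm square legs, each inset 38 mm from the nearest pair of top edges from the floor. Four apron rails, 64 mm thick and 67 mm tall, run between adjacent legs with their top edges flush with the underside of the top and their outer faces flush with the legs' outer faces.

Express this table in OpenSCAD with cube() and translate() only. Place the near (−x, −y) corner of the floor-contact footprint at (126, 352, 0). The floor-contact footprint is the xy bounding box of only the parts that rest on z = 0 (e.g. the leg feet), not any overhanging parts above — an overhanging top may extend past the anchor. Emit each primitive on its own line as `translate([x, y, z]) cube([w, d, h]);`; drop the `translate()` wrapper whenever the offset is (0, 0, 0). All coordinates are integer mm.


translate([88, 314, 662]) cube([1334, 745, 50]);
translate([126, 352, 0]) cube([64, 64, 662]);
translate([1320, 352, 0]) cube([64, 64, 662]);
translate([126, 957, 0]) cube([64, 64, 662]);
translate([1320, 957, 0]) cube([64, 64, 662]);
translate([190, 352, 595]) cube([1130, 64, 67]);
translate([190, 957, 595]) cube([1130, 64, 67]);
translate([126, 416, 595]) cube([64, 541, 67]);
translate([1320, 416, 595]) cube([64, 541, 67]);


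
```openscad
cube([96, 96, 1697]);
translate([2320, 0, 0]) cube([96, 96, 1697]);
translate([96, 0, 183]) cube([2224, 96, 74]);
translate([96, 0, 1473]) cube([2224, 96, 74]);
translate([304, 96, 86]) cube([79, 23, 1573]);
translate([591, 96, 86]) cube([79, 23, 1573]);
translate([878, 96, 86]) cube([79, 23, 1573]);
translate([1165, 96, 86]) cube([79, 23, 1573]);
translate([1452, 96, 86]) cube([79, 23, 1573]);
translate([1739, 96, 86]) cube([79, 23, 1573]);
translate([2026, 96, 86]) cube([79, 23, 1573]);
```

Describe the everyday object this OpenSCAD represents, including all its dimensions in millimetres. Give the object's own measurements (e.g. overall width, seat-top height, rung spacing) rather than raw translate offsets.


A fence section. Two 96×96 mm posts, 1697 mm tall, stand on the floor with a clear span of 2224 mm between their inner faces. Two horizontal rails of 96×74 mm section span the gap between the posts with their undersides at z = 183 mm and z = 1473 mm, flush with the posts' −y face. 7 pickets, each 79 mm wide, 23 mm thick and 1573 mm tall, are fixed to the +y face of the rails with their bottoms at z = 86 mm, spaced across the span with a 208 mm gap after the −x post and between neighbouring pickets, with 215 mm left before the +x post.


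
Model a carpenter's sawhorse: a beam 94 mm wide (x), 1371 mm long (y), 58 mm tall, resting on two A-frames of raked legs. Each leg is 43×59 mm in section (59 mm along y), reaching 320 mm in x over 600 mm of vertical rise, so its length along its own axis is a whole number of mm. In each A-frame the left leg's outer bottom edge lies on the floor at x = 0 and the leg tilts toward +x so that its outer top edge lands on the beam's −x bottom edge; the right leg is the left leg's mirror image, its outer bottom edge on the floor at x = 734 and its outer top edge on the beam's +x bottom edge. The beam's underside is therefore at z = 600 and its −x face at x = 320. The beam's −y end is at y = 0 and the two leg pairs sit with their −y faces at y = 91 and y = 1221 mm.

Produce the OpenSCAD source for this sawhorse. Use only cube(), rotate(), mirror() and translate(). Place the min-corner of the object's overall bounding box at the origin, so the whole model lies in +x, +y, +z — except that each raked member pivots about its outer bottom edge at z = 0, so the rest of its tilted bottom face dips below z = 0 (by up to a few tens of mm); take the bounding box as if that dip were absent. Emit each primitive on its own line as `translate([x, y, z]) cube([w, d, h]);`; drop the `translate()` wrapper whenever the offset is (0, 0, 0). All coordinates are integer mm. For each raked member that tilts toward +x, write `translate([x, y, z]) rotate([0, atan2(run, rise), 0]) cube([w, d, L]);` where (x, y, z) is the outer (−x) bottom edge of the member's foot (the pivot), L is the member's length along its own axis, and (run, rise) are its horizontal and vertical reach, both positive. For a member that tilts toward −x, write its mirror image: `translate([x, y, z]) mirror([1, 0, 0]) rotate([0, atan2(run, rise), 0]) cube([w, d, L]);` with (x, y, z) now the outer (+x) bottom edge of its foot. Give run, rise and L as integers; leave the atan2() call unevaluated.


// leg length = √(320² + 600²) = 680
// right-leg outer foot x = 2·320 + 94 = 734
// beam min-corner = (320, 0, 600)
translate([320, 0, 600]) cube([94, 1371, 58]);
translate([0, 91, 0]) rotate([0, atan2(320, 600), 0]) cube([43, 59, 680]);
translate([734, 91, 0]) mirror([1, 0, 0]) rotate([0, atan2(320, 600), 0]) cube([43, 59, 680]);
translate([0, 1221, 0]) rotate([0, atan2(320, 600), 0]) cube([43, 59, 680]);
translate([734, 1221, 0]) mirror([1, 0, 0]) rotate([0, atan2(320, 600), 0]) cube([43, 59, 680]);


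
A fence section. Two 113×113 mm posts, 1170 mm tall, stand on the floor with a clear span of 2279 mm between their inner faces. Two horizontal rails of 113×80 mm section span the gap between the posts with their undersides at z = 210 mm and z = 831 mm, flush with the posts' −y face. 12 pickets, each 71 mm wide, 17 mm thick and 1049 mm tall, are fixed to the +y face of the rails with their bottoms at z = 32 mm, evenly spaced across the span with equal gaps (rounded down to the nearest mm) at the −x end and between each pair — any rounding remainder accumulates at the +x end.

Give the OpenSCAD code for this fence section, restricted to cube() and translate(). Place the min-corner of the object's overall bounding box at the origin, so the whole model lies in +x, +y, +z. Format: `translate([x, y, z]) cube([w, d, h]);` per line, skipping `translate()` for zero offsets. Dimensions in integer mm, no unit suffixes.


cube([113, 113, 1170]);
translate([2392, 0, 0]) cube([113, 113, 1170]);
translate([113, 0, 210]) cube([2279, 113, 80]);
translate([113, 0, 831]) cube([2279, 113, 80]);
translate([222, 113, 32]) cube([71, 17, 1049]);
translate([402, 113, 32]) cube([71, 17, 1049]);
translate([582, 113, 32]) cube([71, 17, 1049]);
translate([762, 113, 32]) cube([71, 17, 1049]);
translate([942, 113, 32]) cube([71, 17, 1049]);
translate([1122, 113, 32]) cube([71, 17, 1049]);
translate([1302, 113, 32]) cube([71, 17, 1049]);
translate([1482, 113, 32]) cube([71, 17, 1049]);
translate([1662, 113, 32]) cube([71, 17, 1049]);
translate([1842, 113, 32]) cube([71, 17, 1049]);
translate([2022, 113, 32]) cube([71, 17, 1049]);
translate([2202, 113, 32]) cube([71, 17, 1049]);


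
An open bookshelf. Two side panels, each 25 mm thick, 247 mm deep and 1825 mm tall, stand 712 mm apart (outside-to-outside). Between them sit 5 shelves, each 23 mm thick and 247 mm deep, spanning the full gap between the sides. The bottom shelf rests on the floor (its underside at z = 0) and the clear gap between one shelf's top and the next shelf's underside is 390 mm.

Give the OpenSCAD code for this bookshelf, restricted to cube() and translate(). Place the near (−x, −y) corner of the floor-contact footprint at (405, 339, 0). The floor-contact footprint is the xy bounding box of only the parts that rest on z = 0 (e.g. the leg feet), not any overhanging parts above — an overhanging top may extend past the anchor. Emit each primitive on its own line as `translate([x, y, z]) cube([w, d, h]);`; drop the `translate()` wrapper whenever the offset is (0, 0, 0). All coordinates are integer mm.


translate([405, 339, 0]) cube([25, 247, 1825]);
translate([1092, 339, 0]) cube([25, 247, 1825]);
translate([430, 339, 0]) cube([662, 247, 23]);
translate([430, 339, 413]) cube([662, 247, 23]);
translate([430, 339, 826]) cube([662, 247, 23]);
translate([430, 339, 1239]) cube([662, 247, 23]);
translate([430, 339, 1652]) cube([662, 247, 23]);


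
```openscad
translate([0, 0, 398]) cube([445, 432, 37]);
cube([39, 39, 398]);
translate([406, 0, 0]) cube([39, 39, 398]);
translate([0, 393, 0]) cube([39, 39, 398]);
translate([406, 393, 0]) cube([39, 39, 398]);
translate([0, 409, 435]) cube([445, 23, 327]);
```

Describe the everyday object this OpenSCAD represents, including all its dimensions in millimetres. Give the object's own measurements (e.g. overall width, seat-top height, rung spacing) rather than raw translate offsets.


A chair. The seat is a 445×432×37 mm slab with its top at z = 435 mm, on four 39×39 mm corner legs (flush with the seat edges, standing on z = 0). A flat backrest 23 mm thick, 327 mm tall, spans the full seat width and rises from the seat top along its +y edge, rear face flush with the rear of the seat.


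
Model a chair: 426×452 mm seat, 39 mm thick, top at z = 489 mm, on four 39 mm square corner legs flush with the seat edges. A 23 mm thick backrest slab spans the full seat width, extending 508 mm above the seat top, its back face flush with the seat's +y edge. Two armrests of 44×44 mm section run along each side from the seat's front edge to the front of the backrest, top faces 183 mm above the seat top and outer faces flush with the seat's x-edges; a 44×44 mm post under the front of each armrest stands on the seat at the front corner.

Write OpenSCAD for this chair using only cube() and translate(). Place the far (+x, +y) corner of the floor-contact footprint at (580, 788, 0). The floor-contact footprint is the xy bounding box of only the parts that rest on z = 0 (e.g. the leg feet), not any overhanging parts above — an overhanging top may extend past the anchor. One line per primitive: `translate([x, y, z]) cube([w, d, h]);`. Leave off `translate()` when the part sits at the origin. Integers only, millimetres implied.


translate([154, 336, 450]) cube([426, 452, 39]);
translate([154, 336, 0]) cube([39, 39, 450]);
translate([541, 336, 0]) cube([39, 39, 450]);
translate([154, 749, 0]) cube([39, 39, 450]);
translate([541, 749, 0]) cube([39, 39, 450]);
translate([154, 765, 489]) cube([426, 23, 508]);
translate([154, 336, 628]) cube([44, 429, 44]);
translate([536, 336, 628]) cube([44, 429, 44]);
translate([154, 336, 489]) cube([44, 44, 139]);
translate([536, 336, 489]) cube([44, 44, 139]);


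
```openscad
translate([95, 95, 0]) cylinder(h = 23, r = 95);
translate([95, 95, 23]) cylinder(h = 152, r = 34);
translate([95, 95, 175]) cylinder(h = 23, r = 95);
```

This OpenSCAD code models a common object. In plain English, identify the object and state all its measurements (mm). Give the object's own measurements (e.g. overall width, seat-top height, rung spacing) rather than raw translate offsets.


A spool: two coaxial disc flanges of radius 95 mm and thickness 23 mm, joined by a core cylinder of radius 34 mm and height 152 mm. The lower flange rests on z = 0 and the three cylinders share a vertical axis.


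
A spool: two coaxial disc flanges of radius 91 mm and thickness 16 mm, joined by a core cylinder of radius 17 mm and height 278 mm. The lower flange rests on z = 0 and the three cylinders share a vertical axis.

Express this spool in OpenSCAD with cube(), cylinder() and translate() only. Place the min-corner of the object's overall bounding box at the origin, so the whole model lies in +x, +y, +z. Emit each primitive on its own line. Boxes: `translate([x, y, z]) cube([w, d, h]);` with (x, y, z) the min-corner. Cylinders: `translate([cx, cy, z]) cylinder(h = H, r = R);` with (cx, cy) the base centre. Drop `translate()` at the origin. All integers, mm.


translate([91, 91, 0]) cylinder(h = 16, r = 91);
translate([91, 91, 16]) cylinder(h = 278, r = 17);
translate([91, 91, 294]) cylinder(h = 16, r = 91);


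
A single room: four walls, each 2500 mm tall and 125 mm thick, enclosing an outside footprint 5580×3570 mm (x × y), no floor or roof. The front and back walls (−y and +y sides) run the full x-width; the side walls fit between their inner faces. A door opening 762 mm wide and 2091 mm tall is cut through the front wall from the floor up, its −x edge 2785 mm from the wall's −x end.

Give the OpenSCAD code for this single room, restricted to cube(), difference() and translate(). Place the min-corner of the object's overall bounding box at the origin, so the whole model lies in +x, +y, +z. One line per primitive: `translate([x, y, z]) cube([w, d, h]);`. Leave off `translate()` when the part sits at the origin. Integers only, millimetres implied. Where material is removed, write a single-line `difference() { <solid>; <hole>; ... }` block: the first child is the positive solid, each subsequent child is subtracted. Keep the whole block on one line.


difference() { cube([5580, 125, 2500]); translate([2785, 0, 0]) cube([762, 125, 2091]); }
translate([0, 3445, 0]) cube([5580, 125, 2500]);
translate([0, 125, 0]) cube([125, 3320, 2500]);
translate([5455, 125, 0]) cube([125, 3320, 2500]);


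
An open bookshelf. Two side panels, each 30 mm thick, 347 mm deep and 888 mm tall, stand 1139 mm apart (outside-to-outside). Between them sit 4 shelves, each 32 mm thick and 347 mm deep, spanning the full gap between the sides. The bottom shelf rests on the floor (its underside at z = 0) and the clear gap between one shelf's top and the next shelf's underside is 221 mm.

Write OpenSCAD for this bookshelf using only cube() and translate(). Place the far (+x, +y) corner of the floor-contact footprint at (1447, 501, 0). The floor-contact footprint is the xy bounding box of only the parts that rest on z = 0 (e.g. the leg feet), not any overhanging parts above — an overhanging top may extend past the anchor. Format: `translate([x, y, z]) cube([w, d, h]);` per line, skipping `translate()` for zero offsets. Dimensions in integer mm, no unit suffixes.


translate([308, 154, 0]) cube([30, 347, 888]);
translate([1417, 154, 0]) cube([30, 347, 888]);
translate([338, 154, 0]) cube([1079, 347, 32]);
translate([338, 154, 253]) cube([1079, 347, 32]);
translate([338, 154, 506]) cube([1079, 347, 32]);
translate([338, 154, 759]) cube([1079, 347, 32]);
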